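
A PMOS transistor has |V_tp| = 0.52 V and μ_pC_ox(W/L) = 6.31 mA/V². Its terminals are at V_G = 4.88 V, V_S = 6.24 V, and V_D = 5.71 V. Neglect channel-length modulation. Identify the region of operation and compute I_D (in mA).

Triode; I_D = 1.92 mA

V_SG = V_S − V_G = 6.24 − 4.88 = 1.36 V; V_SD = V_S − V_D = 6.24 − 5.71 = 0.53 V.
V_ov = V_SG − |V_tp| = 1.36 − 0.52 = 0.84 V.
Since V_SD = 0.53 V < V_ov = 0.84 V, the device is in the triode region.
I_D = k_p [V_ov · V_SD − ½ V_SD²] = 6.31 × [0.84 × 0.53 − 0.5 × 0.53²] = 1.92 mA.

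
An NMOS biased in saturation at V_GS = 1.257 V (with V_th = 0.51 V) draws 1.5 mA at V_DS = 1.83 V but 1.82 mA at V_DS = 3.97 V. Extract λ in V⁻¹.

With V_GS fixed, I_D ∝ (1 + λ V_DS) in saturation, so I_D2/I_D1 = (1 + λ V_DS2)/(1 + λ V_DS1).
1.82/1.5 = 1.213 = (1 + 3.97 λ)/(1 + 1.83 λ).
Solving: λ (I_D1 V_DS2 − I_D2 V_DS1) = I_D2 − I_D1, so λ = (1.82 − 1.5) / (1.5 × 3.97 − 1.82 × 1.83) = 0.32 / 2.62 = 0.122 V⁻¹.

λ = 0.122 V⁻¹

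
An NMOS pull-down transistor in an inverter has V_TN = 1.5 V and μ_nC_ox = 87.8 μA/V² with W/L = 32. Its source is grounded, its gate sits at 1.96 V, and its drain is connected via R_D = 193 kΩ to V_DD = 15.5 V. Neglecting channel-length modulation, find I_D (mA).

I_D = 0.0800 mA

V_GS = V_G = 1.96 V, so V_ov = 1.96 − 1.5 = 0.46 V.
k_n = μ_nC_ox · (W/L) = 2.81 mA/V².
Assume saturation: I_D = ½ k_n V_ov² = 0.5 × 2.81 × 0.46² = 0.297 mA, giving V_DS = V_DD − I_D R_D = 15.5 − 0.297 × 193 = -41.9 V.
But -41.9 V < V_ov = 0.46 V, so the device is actually in triode.
In triode I_D = k_n[V_ov V_DS − ½ V_DS²] and I_D = (V_DD − V_DS)/R_D. Equating: 271 V_DS² − 250.4 V_DS + 15.5 = 0, giving V_DS = 0.0667 V (the root below V_ov).
I_D = (15.5 − 0.0667) / 193 = 0.08 mA.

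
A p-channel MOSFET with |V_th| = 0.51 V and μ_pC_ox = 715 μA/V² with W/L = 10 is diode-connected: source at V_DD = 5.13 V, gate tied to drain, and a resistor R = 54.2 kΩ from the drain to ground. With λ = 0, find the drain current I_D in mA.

I_D = 0.0824 mA

With gate tied to drain, V_SG = V_SD ≥ V_SG − |V_th|, so the device is in saturation.
k_p = μ_pC_ox · (W/L) = 7.15 mA/V².
KCL at the drain: ½ k_p (V_SG − |V_th|)² = (V_DD − V_SG)/R.
Let x = V_SG − 0.51. Then 194 x² + x − 4.62 = 0, giving x = 0.152 V (positive root), so V_SG = 0.662 V.
I_D = (V_DD − V_SG)/R = (5.13 − 0.662) / 54.2 = 0.0824 mA.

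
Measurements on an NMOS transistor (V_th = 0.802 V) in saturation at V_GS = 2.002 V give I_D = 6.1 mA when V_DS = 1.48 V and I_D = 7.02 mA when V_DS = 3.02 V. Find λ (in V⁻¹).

With V_GS fixed, I_D ∝ (1 + λ V_DS) in saturation, so I_D2/I_D1 = (1 + λ V_DS2)/(1 + λ V_DS1).
7.02/6.1 = 1.151 = (1 + 3.02 λ)/(1 + 1.48 λ).
Solving: λ (I_D1 V_DS2 − I_D2 V_DS1) = I_D2 − I_D1, so λ = (7.02 − 6.1) / (6.1 × 3.02 − 7.02 × 1.48) = 0.92 / 8.03 = 0.115 V⁻¹.

λ = 0.115 V⁻¹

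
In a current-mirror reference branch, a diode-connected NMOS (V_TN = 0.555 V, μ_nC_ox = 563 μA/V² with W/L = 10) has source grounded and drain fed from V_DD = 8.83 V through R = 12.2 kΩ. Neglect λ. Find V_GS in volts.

V_GS = 1.03 V

With gate tied to drain, V_GS = V_DS ≥ V_GS − V_TN, so the device is in saturation.
k_n = μ_nC_ox · (W/L) = 5.63 mA/V².
KCL at the drain: ½ k_n (V_GS − V_TN)² = (V_DD − V_GS)/R.
Let x = V_GS − 0.555. Then 34.3 x² + x − 8.275 = 0, giving x = 0.477 V (positive root), so V_GS = 1.03 V.
I_D = (V_DD − V_GS)/R = (8.83 − 1.03) / 12.2 = 0.639 mA.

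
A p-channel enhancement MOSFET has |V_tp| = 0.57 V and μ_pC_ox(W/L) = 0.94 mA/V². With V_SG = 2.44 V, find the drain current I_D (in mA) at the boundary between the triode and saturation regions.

At the boundary V_SD = V_ov = V_SG − |V_tp| = 2.44 − 0.57 = 1.87 V.
I_D = ½ k_p V_ov² = 0.5 × 0.94 × 1.87² = 1.64 mA.

I_D = 1.64 mA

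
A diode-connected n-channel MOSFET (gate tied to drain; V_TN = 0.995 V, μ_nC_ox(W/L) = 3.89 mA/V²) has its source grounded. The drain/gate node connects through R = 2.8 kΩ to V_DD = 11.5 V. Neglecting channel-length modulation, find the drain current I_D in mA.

With gate tied to drain, V_GS = V_DS ≥ V_GS − V_TN, so the device is in saturation.
KCL at the drain: ½ k_n (V_GS − V_TN)² = (V_DD − V_GS)/R.
Let x = V_GS − 0.995. Then 5.45 x² + x − 10.51 = 0, giving x = 1.3 V (positive root), so V_GS = 2.3 V.
I_D = (V_DD − V_GS)/R = (11.5 − 2.3) / 2.8 = 3.29 mA.

I_D = 3.29 mA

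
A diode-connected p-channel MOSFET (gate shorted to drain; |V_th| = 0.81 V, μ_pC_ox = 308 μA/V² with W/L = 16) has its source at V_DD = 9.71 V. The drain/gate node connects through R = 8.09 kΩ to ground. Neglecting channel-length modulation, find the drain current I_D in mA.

I_D = 1.02 mA

With gate tied to drain, V_SG = V_SD ≥ V_SG − |V_th|, so the device is in saturation.
k_p = μ_pC_ox · (W/L) = 4.928 mA/V².
KCL at the drain: ½ k_p (V_SG − |V_th|)² = (V_DD − V_SG)/R.
Let x = V_SG − 0.81. Then 19.9 x² + x − 8.9 = 0, giving x = 0.644 V (positive root), so V_SG = 1.45 V.
I_D = (V_DD − V_SG)/R = (9.71 − 1.45) / 8.09 = 1.02 mA.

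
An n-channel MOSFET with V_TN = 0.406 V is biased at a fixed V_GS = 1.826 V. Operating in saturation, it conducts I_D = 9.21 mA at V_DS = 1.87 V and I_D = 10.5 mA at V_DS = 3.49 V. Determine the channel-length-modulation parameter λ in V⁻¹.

With V_GS fixed, I_D ∝ (1 + λ V_DS) in saturation, so I_D2/I_D1 = (1 + λ V_DS2)/(1 + λ V_DS1).
10.5/9.21 = 1.14 = (1 + 3.49 λ)/(1 + 1.87 λ).
Solving: λ (I_D1 V_DS2 − I_D2 V_DS1) = I_D2 − I_D1, so λ = (10.5 − 9.21) / (9.21 × 3.49 − 10.5 × 1.87) = 1.29 / 12.5 = 0.103 V⁻¹.

λ = 0.103 V⁻¹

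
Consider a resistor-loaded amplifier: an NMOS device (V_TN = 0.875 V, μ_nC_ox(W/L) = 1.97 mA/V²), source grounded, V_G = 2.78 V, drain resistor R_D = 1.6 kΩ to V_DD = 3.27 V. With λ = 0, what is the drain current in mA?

I_D = 1.71 mA

V_GS = V_G = 2.78 V, so V_ov = 2.78 − 0.875 = 1.9 V.
Assume saturation: I_D = ½ k_n V_ov² = 0.5 × 1.97 × 1.9² = 3.57 mA, giving V_DS = V_DD − I_D R_D = 3.27 − 3.57 × 1.6 = -2.45 V.
But -2.45 V < V_ov = 1.9 V, so the device is actually in triode.
In triode I_D = k_n[V_ov V_DS − ½ V_DS²] and I_D = (V_DD − V_DS)/R_D. Equating: 1.58 V_DS² − 7.005 V_DS + 3.27 = 0, giving V_DS = 0.53 V (the root below V_ov).
I_D = (3.27 − 0.53) / 1.6 = 1.71 mA.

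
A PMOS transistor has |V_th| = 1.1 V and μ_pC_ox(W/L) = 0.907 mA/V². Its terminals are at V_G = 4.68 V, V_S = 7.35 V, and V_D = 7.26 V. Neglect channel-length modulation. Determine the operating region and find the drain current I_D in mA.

Triode; I_D = 0.124 mA

V_SG = V_S − V_G = 7.35 − 4.68 = 2.67 V; V_SD = V_S − V_D = 7.35 − 7.26 = 0.09 V.
V_ov = V_SG − |V_th| = 2.67 − 1.1 = 1.57 V.
Since V_SD = 0.09 V < V_ov = 1.57 V, the device is in the triode region.
I_D = k_p [V_ov · V_SD − ½ V_SD²] = 0.907 × [1.57 × 0.09 − 0.5 × 0.09²] = 0.124 mA.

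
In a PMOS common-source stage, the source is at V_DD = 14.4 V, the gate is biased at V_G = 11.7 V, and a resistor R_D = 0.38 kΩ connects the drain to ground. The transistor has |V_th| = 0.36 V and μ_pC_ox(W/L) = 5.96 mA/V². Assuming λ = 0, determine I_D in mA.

I_D = 16.3 mA

V_SG = V_DD − V_G = 14.4 − 11.7 = 2.7 V, so V_ov = 2.7 − 0.36 = 2.34 V.
Assume saturation: I_D = ½ k_p V_ov² = 0.5 × 5.96 × 2.34² = 16.3 mA, giving V_SD = V_DD − I_D R_D = 14.4 − 16.3 × 0.38 = 8.2 V.
V_SD = 8.2 V ≥ V_ov = 2.34 V, confirming saturation.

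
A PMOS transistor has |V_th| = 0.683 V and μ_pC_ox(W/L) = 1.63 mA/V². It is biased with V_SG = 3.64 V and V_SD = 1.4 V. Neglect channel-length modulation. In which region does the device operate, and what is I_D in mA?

V_ov = V_SG − |V_th| = 3.64 − 0.683 = 2.96 V.
Since V_SD = 1.4 V < V_ov = 2.96 V, the device is in the triode region.
I_D = k_p [V_ov · V_SD − ½ V_SD²] = 1.63 × [2.96 × 1.4 − 0.5 × 1.4²] = 5.15 mA.

Triode; I_D = 5.15 mA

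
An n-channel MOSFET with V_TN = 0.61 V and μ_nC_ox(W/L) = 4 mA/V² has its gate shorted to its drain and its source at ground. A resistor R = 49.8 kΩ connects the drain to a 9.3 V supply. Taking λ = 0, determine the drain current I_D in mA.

With gate tied to drain, V_GS = V_DS ≥ V_GS − V_TN, so the device is in saturation.
KCL at the drain: ½ k_n (V_GS − V_TN)² = (V_DD − V_GS)/R.
Let x = V_GS − 0.61. Then 99.6 x² + x − 8.69 = 0, giving x = 0.29 V (positive root), so V_GS = 0.9 V.
I_D = (V_DD − V_GS)/R = (9.3 − 0.9) / 49.8 = 0.169 mA.

I_D = 0.169 mA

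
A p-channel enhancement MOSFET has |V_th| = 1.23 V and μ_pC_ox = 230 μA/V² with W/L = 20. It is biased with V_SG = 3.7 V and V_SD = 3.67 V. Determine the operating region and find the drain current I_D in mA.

Saturation; I_D = 14.0 mA

k_p = μ_pC_ox · (W/L) = 4.6 mA/V².
V_ov = V_SG − |V_th| = 3.7 − 1.23 = 2.47 V.
Since V_SD = 3.67 V ≥ V_ov = 2.47 V, the device is in saturation.
I_D = ½ k_p V_ov² = 0.5 × 4.6 × 2.47² = 14 mA.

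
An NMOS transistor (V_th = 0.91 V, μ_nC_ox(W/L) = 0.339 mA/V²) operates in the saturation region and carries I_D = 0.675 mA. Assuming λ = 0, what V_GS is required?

V_GS = 2.91 V

In saturation I_D = ½ k_n (V_GS − V_th)², so V_GS − V_th = √(2 I_D / k_n) = √(2 × 0.675 / 0.339) = 2 V.
V_GS = 0.91 + 2 = 2.91 V.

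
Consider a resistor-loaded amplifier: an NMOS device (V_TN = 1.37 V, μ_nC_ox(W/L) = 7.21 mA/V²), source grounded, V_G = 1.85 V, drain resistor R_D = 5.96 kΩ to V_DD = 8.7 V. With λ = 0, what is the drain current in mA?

I_D = 0.831 mA

V_GS = V_G = 1.85 V, so V_ov = 1.85 − 1.37 = 0.48 V.
Assume saturation: I_D = ½ k_n V_ov² = 0.5 × 7.21 × 0.48² = 0.831 mA, giving V_DS = V_DD − I_D R_D = 8.7 − 0.831 × 5.96 = 3.75 V.
V_DS = 3.75 V ≥ V_ov = 0.48 V, confirming saturation.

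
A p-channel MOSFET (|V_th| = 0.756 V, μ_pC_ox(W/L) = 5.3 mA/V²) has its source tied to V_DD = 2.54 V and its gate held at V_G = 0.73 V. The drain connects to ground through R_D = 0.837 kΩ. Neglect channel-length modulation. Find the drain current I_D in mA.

V_SG = V_DD − V_G = 2.54 − 0.73 = 1.81 V, so V_ov = 1.81 − 0.756 = 1.05 V.
Assume saturation: I_D = ½ k_p V_ov² = 0.5 × 5.3 × 1.05² = 2.94 mA, giving V_SD = V_DD − I_D R_D = 2.54 − 2.94 × 0.837 = 0.0759 V.
But 0.0759 V < V_ov = 1.05 V, so the device is actually in triode.
In triode I_D = k_p[V_ov V_SD − ½ V_SD²] and I_D = (V_DD − V_SD)/R_D. Equating: 2.22 V_SD² − 5.676 V_SD + 2.54 = 0, giving V_SD = 0.578 V (the root below V_ov).
I_D = (2.54 − 0.578) / 0.837 = 2.34 mA.

I_D = 2.34 mA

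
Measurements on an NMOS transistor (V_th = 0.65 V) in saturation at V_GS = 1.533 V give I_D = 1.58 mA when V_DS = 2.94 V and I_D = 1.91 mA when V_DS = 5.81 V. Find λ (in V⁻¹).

With V_GS fixed, I_D ∝ (1 + λ V_DS) in saturation, so I_D2/I_D1 = (1 + λ V_DS2)/(1 + λ V_DS1).
1.91/1.58 = 1.209 = (1 + 5.81 λ)/(1 + 2.94 λ).
Solving: λ (I_D1 V_DS2 − I_D2 V_DS1) = I_D2 − I_D1, so λ = (1.91 − 1.58) / (1.58 × 5.81 − 1.91 × 2.94) = 0.33 / 3.56 = 0.0926 V⁻¹.

λ = 0.0926 V⁻¹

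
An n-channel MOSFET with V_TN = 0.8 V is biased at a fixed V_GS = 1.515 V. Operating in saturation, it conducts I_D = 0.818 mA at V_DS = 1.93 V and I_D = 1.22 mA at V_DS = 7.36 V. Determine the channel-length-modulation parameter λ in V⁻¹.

λ = 0.110 V⁻¹

With V_GS fixed, I_D ∝ (1 + λ V_DS) in saturation, so I_D2/I_D1 = (1 + λ V_DS2)/(1 + λ V_DS1).
1.22/0.818 = 1.491 = (1 + 7.36 λ)/(1 + 1.93 λ).
Solving: λ (I_D1 V_DS2 − I_D2 V_DS1) = I_D2 − I_D1, so λ = (1.22 − 0.818) / (0.818 × 7.36 − 1.22 × 1.93) = 0.402 / 3.67 = 0.11 V⁻¹.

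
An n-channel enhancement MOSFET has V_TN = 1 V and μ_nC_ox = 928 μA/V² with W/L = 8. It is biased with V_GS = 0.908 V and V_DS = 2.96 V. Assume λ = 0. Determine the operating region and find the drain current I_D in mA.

V_GS = 0.908 V < V_TN = 1 V, so the transistor is in cutoff.

Cutoff; I_D = 0 mA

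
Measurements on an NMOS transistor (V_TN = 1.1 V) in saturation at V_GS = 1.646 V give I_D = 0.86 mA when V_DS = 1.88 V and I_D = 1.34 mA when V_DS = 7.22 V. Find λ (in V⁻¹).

λ = 0.130 V⁻¹

With V_GS fixed, I_D ∝ (1 + λ V_DS) in saturation, so I_D2/I_D1 = (1 + λ V_DS2)/(1 + λ V_DS1).
1.34/0.86 = 1.558 = (1 + 7.22 λ)/(1 + 1.88 λ).
Solving: λ (I_D1 V_DS2 − I_D2 V_DS1) = I_D2 − I_D1, so λ = (1.34 − 0.86) / (0.86 × 7.22 − 1.34 × 1.88) = 0.48 / 3.69 = 0.13 V⁻¹.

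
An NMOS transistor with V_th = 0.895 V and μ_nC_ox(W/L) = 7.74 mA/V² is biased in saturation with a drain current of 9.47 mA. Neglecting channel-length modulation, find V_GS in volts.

V_GS = 2.46 V

In saturation I_D = ½ k_n (V_GS − V_th)², so V_GS − V_th = √(2 I_D / k_n) = √(2 × 9.47 / 7.74) = 1.56 V.
V_GS = 0.895 + 1.56 = 2.46 V.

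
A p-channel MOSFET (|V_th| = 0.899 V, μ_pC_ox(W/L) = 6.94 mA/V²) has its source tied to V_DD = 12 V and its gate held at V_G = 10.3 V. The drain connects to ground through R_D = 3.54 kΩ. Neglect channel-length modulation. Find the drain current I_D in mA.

V_SG = V_DD − V_G = 12 − 10.3 = 1.7 V, so V_ov = 1.7 − 0.899 = 0.801 V.
Assume saturation: I_D = ½ k_p V_ov² = 0.5 × 6.94 × 0.801² = 2.23 mA, giving V_SD = V_DD − I_D R_D = 12 − 2.23 × 3.54 = 4.12 V.
V_SD = 4.12 V ≥ V_ov = 0.801 V, confirming saturation.

I_D = 2.23 mA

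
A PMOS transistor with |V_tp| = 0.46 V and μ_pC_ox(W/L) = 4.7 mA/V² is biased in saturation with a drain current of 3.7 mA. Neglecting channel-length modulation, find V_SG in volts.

V_SG = 1.71 V

In saturation I_D = ½ k_p (V_SG − |V_tp|)², so V_SG − |V_tp| = √(2 I_D / k_p) = √(2 × 3.7 / 4.7) = 1.25 V.
V_SG = 0.46 + 1.25 = 1.71 V.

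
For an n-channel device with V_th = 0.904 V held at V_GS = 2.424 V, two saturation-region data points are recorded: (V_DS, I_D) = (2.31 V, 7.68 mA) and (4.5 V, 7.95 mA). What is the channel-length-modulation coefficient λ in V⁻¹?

λ = 0.0167 V⁻¹

With V_GS fixed, I_D ∝ (1 + λ V_DS) in saturation, so I_D2/I_D1 = (1 + λ V_DS2)/(1 + λ V_DS1).
7.95/7.68 = 1.035 = (1 + 4.5 λ)/(1 + 2.31 λ).
Solving: λ (I_D1 V_DS2 − I_D2 V_DS1) = I_D2 − I_D1, so λ = (7.95 − 7.68) / (7.68 × 4.5 − 7.95 × 2.31) = 0.27 / 16.2 = 0.0167 V⁻¹.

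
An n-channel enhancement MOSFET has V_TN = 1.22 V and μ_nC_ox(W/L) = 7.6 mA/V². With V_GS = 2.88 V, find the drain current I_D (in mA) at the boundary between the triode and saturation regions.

I_D = 10.5 mA

At the boundary V_DS = V_ov = V_GS − V_TN = 2.88 − 1.22 = 1.66 V.
I_D = ½ k_n V_ov² = 0.5 × 7.6 × 1.66² = 10.5 mA.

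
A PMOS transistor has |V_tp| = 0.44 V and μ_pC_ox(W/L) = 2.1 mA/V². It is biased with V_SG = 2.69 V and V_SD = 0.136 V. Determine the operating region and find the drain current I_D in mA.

V_ov = V_SG − |V_tp| = 2.69 − 0.44 = 2.25 V.
Since V_SD = 0.136 V < V_ov = 2.25 V, the device is in the triode region.
I_D = k_p [V_ov · V_SD − ½ V_SD²] = 2.1 × [2.25 × 0.136 − 0.5 × 0.136²] = 0.623 mA.

Triode; I_D = 0.623 mA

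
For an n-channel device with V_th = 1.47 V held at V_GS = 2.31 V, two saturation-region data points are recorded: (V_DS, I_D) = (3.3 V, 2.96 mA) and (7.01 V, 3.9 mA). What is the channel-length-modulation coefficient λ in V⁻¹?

With V_GS fixed, I_D ∝ (1 + λ V_DS) in saturation, so I_D2/I_D1 = (1 + λ V_DS2)/(1 + λ V_DS1).
3.9/2.96 = 1.318 = (1 + 7.01 λ)/(1 + 3.3 λ).
Solving: λ (I_D1 V_DS2 − I_D2 V_DS1) = I_D2 − I_D1, so λ = (3.9 − 2.96) / (2.96 × 7.01 − 3.9 × 3.3) = 0.94 / 7.88 = 0.119 V⁻¹.

λ = 0.119 V⁻¹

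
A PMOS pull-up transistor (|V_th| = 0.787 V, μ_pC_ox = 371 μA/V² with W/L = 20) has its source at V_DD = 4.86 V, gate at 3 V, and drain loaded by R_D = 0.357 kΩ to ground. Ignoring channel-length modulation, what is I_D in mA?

I_D = 4.27 mA

V_SG = V_DD − V_G = 4.86 − 3 = 1.86 V, so V_ov = 1.86 − 0.787 = 1.07 V.
k_p = μ_pC_ox · (W/L) = 7.42 mA/V².
Assume saturation: I_D = ½ k_p V_ov² = 0.5 × 7.42 × 1.07² = 4.27 mA, giving V_SD = V_DD − I_D R_D = 4.86 − 4.27 × 0.357 = 3.34 V.
V_SD = 3.34 V ≥ V_ov = 1.07 V, confirming saturation.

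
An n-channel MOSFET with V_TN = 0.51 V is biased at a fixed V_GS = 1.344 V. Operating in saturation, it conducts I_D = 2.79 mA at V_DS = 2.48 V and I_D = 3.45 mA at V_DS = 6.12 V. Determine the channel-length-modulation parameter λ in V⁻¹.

λ = 0.0775 V⁻¹

With V_GS fixed, I_D ∝ (1 + λ V_DS) in saturation, so I_D2/I_D1 = (1 + λ V_DS2)/(1 + λ V_DS1).
3.45/2.79 = 1.237 = (1 + 6.12 λ)/(1 + 2.48 λ).
Solving: λ (I_D1 V_DS2 − I_D2 V_DS1) = I_D2 − I_D1, so λ = (3.45 − 2.79) / (2.79 × 6.12 − 3.45 × 2.48) = 0.66 / 8.52 = 0.0775 V⁻¹.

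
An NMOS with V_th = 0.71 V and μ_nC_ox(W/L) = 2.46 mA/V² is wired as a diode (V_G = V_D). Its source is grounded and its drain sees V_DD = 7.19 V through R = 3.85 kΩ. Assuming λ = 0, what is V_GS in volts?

With gate tied to drain, V_GS = V_DS ≥ V_GS − V_th, so the device is in saturation.
KCL at the drain: ½ k_n (V_GS − V_th)² = (V_DD − V_GS)/R.
Let x = V_GS − 0.71. Then 4.74 x² + x − 6.48 = 0, giving x = 1.07 V (positive root), so V_GS = 1.78 V.
I_D = (V_DD − V_GS)/R = (7.19 − 1.78) / 3.85 = 1.41 mA.

V_GS = 1.78 V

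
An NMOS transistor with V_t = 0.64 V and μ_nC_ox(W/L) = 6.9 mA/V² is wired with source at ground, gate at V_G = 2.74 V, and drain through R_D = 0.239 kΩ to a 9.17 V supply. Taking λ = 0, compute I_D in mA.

I_D = 15.2 mA

V_GS = V_G = 2.74 V, so V_ov = 2.74 − 0.64 = 2.1 V.
Assume saturation: I_D = ½ k_n V_ov² = 0.5 × 6.9 × 2.1² = 15.2 mA, giving V_DS = V_DD − I_D R_D = 9.17 − 15.2 × 0.239 = 5.53 V.
V_DS = 5.53 V ≥ V_ov = 2.1 V, confirming saturation.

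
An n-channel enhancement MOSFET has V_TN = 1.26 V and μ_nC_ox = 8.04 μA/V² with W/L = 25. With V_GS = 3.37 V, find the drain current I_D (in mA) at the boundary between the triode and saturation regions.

At the boundary V_DS = V_ov = V_GS − V_TN = 3.37 − 1.26 = 2.11 V.
k_n = μ_nC_ox · (W/L) = 0.201 mA/V².
I_D = ½ k_n V_ov² = 0.5 × 0.201 × 2.11² = 0.447 mA.

I_D = 0.447 mA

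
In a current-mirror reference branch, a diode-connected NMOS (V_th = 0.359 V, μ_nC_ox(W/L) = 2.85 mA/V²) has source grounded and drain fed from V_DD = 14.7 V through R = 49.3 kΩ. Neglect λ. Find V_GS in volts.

V_GS = 0.804 V

With gate tied to drain, V_GS = V_DS ≥ V_GS − V_th, so the device is in saturation.
KCL at the drain: ½ k_n (V_GS − V_th)² = (V_DD − V_GS)/R.
Let x = V_GS − 0.359. Then 70.3 x² + x − 14.34 = 0, giving x = 0.445 V (positive root), so V_GS = 0.804 V.
I_D = (V_DD − V_GS)/R = (14.7 − 0.804) / 49.3 = 0.282 mA.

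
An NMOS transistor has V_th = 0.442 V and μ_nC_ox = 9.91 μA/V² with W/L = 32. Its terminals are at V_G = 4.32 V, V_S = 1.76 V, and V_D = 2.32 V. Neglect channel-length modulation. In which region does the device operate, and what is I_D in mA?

Triode; I_D = 0.326 mA

V_GS = V_G − V_S = 4.32 − 1.76 = 2.56 V; V_DS = V_D − V_S = 2.32 − 1.76 = 0.56 V.
k_n = μ_nC_ox · (W/L) = 0.3171 mA/V².
V_ov = V_GS − V_th = 2.56 − 0.442 = 2.12 V.
Since V_DS = 0.56 V < V_ov = 2.12 V, the device is in the triode region.
I_D = k_n [V_ov · V_DS − ½ V_DS²] = 0.3171 × [2.12 × 0.56 − 0.5 × 0.56²] = 0.326 mA.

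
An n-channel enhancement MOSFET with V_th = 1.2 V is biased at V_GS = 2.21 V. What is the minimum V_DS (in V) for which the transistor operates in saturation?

V_DS,sat = 1.01 V

The boundary between triode and saturation is V_DS = V_GS − V_th = V_ov.
V_ov = 2.21 − 1.2 = 1.01 V.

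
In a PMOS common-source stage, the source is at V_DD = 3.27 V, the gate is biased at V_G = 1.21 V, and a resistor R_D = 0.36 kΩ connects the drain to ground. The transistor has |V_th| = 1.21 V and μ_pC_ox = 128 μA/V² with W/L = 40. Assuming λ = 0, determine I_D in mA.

V_SG = V_DD − V_G = 3.27 − 1.21 = 2.06 V, so V_ov = 2.06 − 1.21 = 0.85 V.
k_p = μ_pC_ox · (W/L) = 5.12 mA/V².
Assume saturation: I_D = ½ k_p V_ov² = 0.5 × 5.12 × 0.85² = 1.85 mA, giving V_SD = V_DD − I_D R_D = 3.27 − 1.85 × 0.36 = 2.6 V.
V_SD = 2.6 V ≥ V_ov = 0.85 V, confirming saturation.

I_D = 1.85 mA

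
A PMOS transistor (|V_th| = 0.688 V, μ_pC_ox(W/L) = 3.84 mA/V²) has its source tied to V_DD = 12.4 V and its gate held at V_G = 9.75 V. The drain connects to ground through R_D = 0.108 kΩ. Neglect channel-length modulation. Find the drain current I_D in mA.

V_SG = V_DD − V_G = 12.4 − 9.75 = 2.65 V, so V_ov = 2.65 − 0.688 = 1.96 V.
Assume saturation: I_D = ½ k_p V_ov² = 0.5 × 3.84 × 1.96² = 7.39 mA, giving V_SD = V_DD − I_D R_D = 12.4 − 7.39 × 0.108 = 11.6 V.
V_SD = 11.6 V ≥ V_ov = 1.96 V, confirming saturation.

I_D = 7.39 mA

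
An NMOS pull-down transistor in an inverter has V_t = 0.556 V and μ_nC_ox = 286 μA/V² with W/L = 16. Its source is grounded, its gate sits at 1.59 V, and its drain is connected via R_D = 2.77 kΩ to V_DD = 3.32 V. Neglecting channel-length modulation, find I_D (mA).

V_GS = V_G = 1.59 V, so V_ov = 1.59 − 0.556 = 1.03 V.
k_n = μ_nC_ox · (W/L) = 4.576 mA/V².
Assume saturation: I_D = ½ k_n V_ov² = 0.5 × 4.576 × 1.03² = 2.45 mA, giving V_DS = V_DD − I_D R_D = 3.32 − 2.45 × 2.77 = -3.46 V.
But -3.46 V < V_ov = 1.03 V, so the device is actually in triode.
In triode I_D = k_n[V_ov V_DS − ½ V_DS²] and I_D = (V_DD − V_DS)/R_D. Equating: 6.34 V_DS² − 14.11 V_DS + 3.32 = 0, giving V_DS = 0.268 V (the root below V_ov).
I_D = (3.32 − 0.268) / 2.77 = 1.1 mA.

I_D = 1.10 mA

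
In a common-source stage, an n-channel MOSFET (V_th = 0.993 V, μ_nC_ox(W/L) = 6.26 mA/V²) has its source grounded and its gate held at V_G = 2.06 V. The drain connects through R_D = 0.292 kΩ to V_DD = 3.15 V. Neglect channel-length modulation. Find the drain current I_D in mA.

I_D = 3.56 mA

V_GS = V_G = 2.06 V, so V_ov = 2.06 − 0.993 = 1.07 V.
Assume saturation: I_D = ½ k_n V_ov² = 0.5 × 6.26 × 1.07² = 3.56 mA, giving V_DS = V_DD − I_D R_D = 3.15 − 3.56 × 0.292 = 2.11 V.
V_DS = 2.11 V ≥ V_ov = 1.07 V, confirming saturation.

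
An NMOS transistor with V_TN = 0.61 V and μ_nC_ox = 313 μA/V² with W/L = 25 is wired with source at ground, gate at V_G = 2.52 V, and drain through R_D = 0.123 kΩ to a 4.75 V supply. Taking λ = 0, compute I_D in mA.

V_GS = V_G = 2.52 V, so V_ov = 2.52 − 0.61 = 1.91 V.
k_n = μ_nC_ox · (W/L) = 7.825 mA/V².
Assume saturation: I_D = ½ k_n V_ov² = 0.5 × 7.825 × 1.91² = 14.3 mA, giving V_DS = V_DD − I_D R_D = 4.75 − 14.3 × 0.123 = 2.99 V.
V_DS = 2.99 V ≥ V_ov = 1.91 V, confirming saturation.

I_D = 14.3 mA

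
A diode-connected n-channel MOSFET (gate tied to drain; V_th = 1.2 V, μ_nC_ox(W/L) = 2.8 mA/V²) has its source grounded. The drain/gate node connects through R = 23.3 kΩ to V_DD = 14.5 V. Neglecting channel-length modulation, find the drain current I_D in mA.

With gate tied to drain, V_GS = V_DS ≥ V_GS − V_th, so the device is in saturation.
KCL at the drain: ½ k_n (V_GS − V_th)² = (V_DD − V_GS)/R.
Let x = V_GS − 1.2. Then 32.6 x² + x − 13.3 = 0, giving x = 0.623 V (positive root), so V_GS = 1.82 V.
I_D = (V_DD − V_GS)/R = (14.5 − 1.82) / 23.3 = 0.544 mA.

I_D = 0.544 mA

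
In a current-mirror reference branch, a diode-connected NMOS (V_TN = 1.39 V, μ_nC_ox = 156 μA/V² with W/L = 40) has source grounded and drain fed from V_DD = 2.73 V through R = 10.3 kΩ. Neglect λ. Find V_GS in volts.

V_GS = 1.58 V

With gate tied to drain, V_GS = V_DS ≥ V_GS − V_TN, so the device is in saturation.
k_n = μ_nC_ox · (W/L) = 6.24 mA/V².
KCL at the drain: ½ k_n (V_GS − V_TN)² = (V_DD − V_GS)/R.
Let x = V_GS − 1.39. Then 32.1 x² + x − 1.34 = 0, giving x = 0.189 V (positive root), so V_GS = 1.58 V.
I_D = (V_DD − V_GS)/R = (2.73 − 1.58) / 10.3 = 0.112 mA.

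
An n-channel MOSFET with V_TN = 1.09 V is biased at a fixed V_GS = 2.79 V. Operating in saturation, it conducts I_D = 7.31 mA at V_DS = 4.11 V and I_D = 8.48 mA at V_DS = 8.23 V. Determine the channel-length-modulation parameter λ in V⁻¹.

λ = 0.0462 V⁻¹

With V_GS fixed, I_D ∝ (1 + λ V_DS) in saturation, so I_D2/I_D1 = (1 + λ V_DS2)/(1 + λ V_DS1).
8.48/7.31 = 1.16 = (1 + 8.23 λ)/(1 + 4.11 λ).
Solving: λ (I_D1 V_DS2 − I_D2 V_DS1) = I_D2 − I_D1, so λ = (8.48 − 7.31) / (7.31 × 8.23 − 8.48 × 4.11) = 1.17 / 25.3 = 0.0462 V⁻¹.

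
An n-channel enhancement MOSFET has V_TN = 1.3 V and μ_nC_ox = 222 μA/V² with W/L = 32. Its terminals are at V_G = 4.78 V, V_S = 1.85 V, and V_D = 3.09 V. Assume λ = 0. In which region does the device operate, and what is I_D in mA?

V_GS = V_G − V_S = 4.78 − 1.85 = 2.93 V; V_DS = V_D − V_S = 3.09 − 1.85 = 1.24 V.
k_n = μ_nC_ox · (W/L) = 7.104 mA/V².
V_ov = V_GS − V_TN = 2.93 − 1.3 = 1.63 V.
Since V_DS = 1.24 V < V_ov = 1.63 V, the device is in the triode region.
I_D = k_n [V_ov · V_DS − ½ V_DS²] = 7.104 × [1.63 × 1.24 − 0.5 × 1.24²] = 8.9 mA.

Triode; I_D = 8.90 mA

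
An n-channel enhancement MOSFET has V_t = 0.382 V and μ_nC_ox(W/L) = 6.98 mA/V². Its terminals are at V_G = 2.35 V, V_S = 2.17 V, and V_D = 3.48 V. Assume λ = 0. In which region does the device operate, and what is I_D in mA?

V_GS = V_G − V_S = 2.35 − 2.17 = 0.18 V; V_DS = V_D − V_S = 3.48 − 2.17 = 1.31 V.
V_GS = 0.18 V < V_t = 0.382 V, so the transistor is in cutoff.

Cutoff; I_D = 0 mA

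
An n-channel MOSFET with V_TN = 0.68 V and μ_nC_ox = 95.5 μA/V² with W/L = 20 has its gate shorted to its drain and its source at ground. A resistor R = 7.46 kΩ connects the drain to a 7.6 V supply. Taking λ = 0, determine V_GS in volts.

With gate tied to drain, V_GS = V_DS ≥ V_GS − V_TN, so the device is in saturation.
k_n = μ_nC_ox · (W/L) = 1.91 mA/V².
KCL at the drain: ½ k_n (V_GS − V_TN)² = (V_DD − V_GS)/R.
Let x = V_GS − 0.68. Then 7.12 x² + x − 6.92 = 0, giving x = 0.918 V (positive root), so V_GS = 1.6 V.
I_D = (V_DD − V_GS)/R = (7.6 − 1.6) / 7.46 = 0.805 mA.

V_GS = 1.60 V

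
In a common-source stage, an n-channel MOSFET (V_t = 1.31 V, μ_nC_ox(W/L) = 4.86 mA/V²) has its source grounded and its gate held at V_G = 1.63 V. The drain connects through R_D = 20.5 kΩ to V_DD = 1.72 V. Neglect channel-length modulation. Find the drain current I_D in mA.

V_GS = V_G = 1.63 V, so V_ov = 1.63 − 1.31 = 0.32 V.
Assume saturation: I_D = ½ k_n V_ov² = 0.5 × 4.86 × 0.32² = 0.249 mA, giving V_DS = V_DD − I_D R_D = 1.72 − 0.249 × 20.5 = -3.38 V.
But -3.38 V < V_ov = 0.32 V, so the device is actually in triode.
In triode I_D = k_n[V_ov V_DS − ½ V_DS²] and I_D = (V_DD − V_DS)/R_D. Equating: 49.8 V_DS² − 32.88 V_DS + 1.72 = 0, giving V_DS = 0.0573 V (the root below V_ov).
I_D = (1.72 − 0.0573) / 20.5 = 0.0811 mA.

I_D = 0.0811 mA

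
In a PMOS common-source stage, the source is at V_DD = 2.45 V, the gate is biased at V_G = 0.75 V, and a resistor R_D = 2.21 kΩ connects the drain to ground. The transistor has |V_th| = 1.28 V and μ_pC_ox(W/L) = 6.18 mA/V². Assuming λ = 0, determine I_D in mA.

V_SG = V_DD − V_G = 2.45 − 0.75 = 1.7 V, so V_ov = 1.7 − 1.28 = 0.42 V.
Assume saturation: I_D = ½ k_p V_ov² = 0.5 × 6.18 × 0.42² = 0.545 mA, giving V_SD = V_DD − I_D R_D = 2.45 − 0.545 × 2.21 = 1.25 V.
V_SD = 1.25 V ≥ V_ov = 0.42 V, confirming saturation.

I_D = 0.545 mA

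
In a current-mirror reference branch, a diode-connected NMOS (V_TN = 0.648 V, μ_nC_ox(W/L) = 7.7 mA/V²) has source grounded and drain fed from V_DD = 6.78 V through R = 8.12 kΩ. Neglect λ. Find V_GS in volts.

With gate tied to drain, V_GS = V_DS ≥ V_GS − V_TN, so the device is in saturation.
KCL at the drain: ½ k_n (V_GS − V_TN)² = (V_DD − V_GS)/R.
Let x = V_GS − 0.648. Then 31.3 x² + x − 6.132 = 0, giving x = 0.427 V (positive root), so V_GS = 1.08 V.
I_D = (V_DD − V_GS)/R = (6.78 − 1.08) / 8.12 = 0.703 mA.

V_GS = 1.08 V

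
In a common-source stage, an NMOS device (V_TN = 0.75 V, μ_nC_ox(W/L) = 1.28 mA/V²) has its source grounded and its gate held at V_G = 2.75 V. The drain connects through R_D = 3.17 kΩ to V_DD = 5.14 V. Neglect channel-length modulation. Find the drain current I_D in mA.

V_GS = V_G = 2.75 V, so V_ov = 2.75 − 0.75 = 2 V.
Assume saturation: I_D = ½ k_n V_ov² = 0.5 × 1.28 × 2² = 2.56 mA, giving V_DS = V_DD − I_D R_D = 5.14 − 2.56 × 3.17 = -2.98 V.
But -2.98 V < V_ov = 2 V, so the device is actually in triode.
In triode I_D = k_n[V_ov V_DS − ½ V_DS²] and I_D = (V_DD − V_DS)/R_D. Equating: 2.03 V_DS² − 9.115 V_DS + 5.14 = 0, giving V_DS = 0.661 V (the root below V_ov).
I_D = (5.14 − 0.661) / 3.17 = 1.41 mA.

I_D = 1.41 mA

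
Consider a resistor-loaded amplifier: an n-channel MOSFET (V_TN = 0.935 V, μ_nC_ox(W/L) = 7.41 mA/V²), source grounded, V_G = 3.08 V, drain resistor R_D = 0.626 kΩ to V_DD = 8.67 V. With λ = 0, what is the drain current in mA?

I_D = 12.2 mA

V_GS = V_G = 3.08 V, so V_ov = 3.08 − 0.935 = 2.15 V.
Assume saturation: I_D = ½ k_n V_ov² = 0.5 × 7.41 × 2.15² = 17 mA, giving V_DS = V_DD − I_D R_D = 8.67 − 17 × 0.626 = -2 V.
But -2 V < V_ov = 2.15 V, so the device is actually in triode.
In triode I_D = k_n[V_ov V_DS − ½ V_DS²] and I_D = (V_DD − V_DS)/R_D. Equating: 2.32 V_DS² − 10.95 V_DS + 8.67 = 0, giving V_DS = 1.01 V (the root below V_ov).
I_D = (8.67 − 1.01) / 0.626 = 12.2 mA.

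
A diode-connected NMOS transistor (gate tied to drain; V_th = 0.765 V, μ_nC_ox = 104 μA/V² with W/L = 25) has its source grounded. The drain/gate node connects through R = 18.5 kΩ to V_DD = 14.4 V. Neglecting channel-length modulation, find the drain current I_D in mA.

I_D = 0.697 mA

With gate tied to drain, V_GS = V_DS ≥ V_GS − V_th, so the device is in saturation.
k_n = μ_nC_ox · (W/L) = 2.6 mA/V².
KCL at the drain: ½ k_n (V_GS − V_th)² = (V_DD − V_GS)/R.
Let x = V_GS − 0.765. Then 24.1 x² + x − 13.63 = 0, giving x = 0.732 V (positive root), so V_GS = 1.5 V.
I_D = (V_DD − V_GS)/R = (14.4 − 1.5) / 18.5 = 0.697 mA.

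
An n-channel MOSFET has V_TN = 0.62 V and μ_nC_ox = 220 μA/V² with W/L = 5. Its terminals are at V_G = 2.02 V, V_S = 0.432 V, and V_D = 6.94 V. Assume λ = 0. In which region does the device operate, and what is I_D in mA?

V_GS = V_G − V_S = 2.02 − 0.432 = 1.59 V; V_DS = V_D − V_S = 6.94 − 0.432 = 6.51 V.
k_n = μ_nC_ox · (W/L) = 1.1 mA/V².
V_ov = V_GS − V_TN = 1.59 − 0.62 = 0.968 V.
Since V_DS = 6.51 V ≥ V_ov = 0.968 V, the device is in saturation.
I_D = ½ k_n V_ov² = 0.5 × 1.1 × 0.968² = 0.515 mA.

Saturation; I_D = 0.515 mA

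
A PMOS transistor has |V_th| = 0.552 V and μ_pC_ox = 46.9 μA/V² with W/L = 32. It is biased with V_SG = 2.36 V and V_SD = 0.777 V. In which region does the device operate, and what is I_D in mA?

Triode; I_D = 1.66 mA

k_p = μ_pC_ox · (W/L) = 1.501 mA/V².
V_ov = V_SG − |V_th| = 2.36 − 0.552 = 1.81 V.
Since V_SD = 0.777 V < V_ov = 1.81 V, the device is in the triode region.
I_D = k_p [V_ov · V_SD − ½ V_SD²] = 1.501 × [1.81 × 0.777 − 0.5 × 0.777²] = 1.66 mA.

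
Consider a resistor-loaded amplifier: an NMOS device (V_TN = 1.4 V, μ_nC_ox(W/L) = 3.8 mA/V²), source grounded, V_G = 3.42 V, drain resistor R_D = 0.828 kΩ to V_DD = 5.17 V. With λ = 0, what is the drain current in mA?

V_GS = V_G = 3.42 V, so V_ov = 3.42 − 1.4 = 2.02 V.
Assume saturation: I_D = ½ k_n V_ov² = 0.5 × 3.8 × 2.02² = 7.75 mA, giving V_DS = V_DD − I_D R_D = 5.17 − 7.75 × 0.828 = -1.25 V.
But -1.25 V < V_ov = 2.02 V, so the device is actually in triode.
In triode I_D = k_n[V_ov V_DS − ½ V_DS²] and I_D = (V_DD − V_DS)/R_D. Equating: 1.57 V_DS² − 7.356 V_DS + 5.17 = 0, giving V_DS = 0.862 V (the root below V_ov).
I_D = (5.17 − 0.862) / 0.828 = 5.2 mA.

I_D = 5.20 mA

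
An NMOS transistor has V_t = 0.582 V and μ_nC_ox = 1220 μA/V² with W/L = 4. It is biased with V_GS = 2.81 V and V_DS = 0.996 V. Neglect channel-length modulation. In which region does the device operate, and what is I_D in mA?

k_n = μ_nC_ox · (W/L) = 4.88 mA/V².
V_ov = V_GS − V_t = 2.81 − 0.582 = 2.23 V.
Since V_DS = 0.996 V < V_ov = 2.23 V, the device is in the triode region.
I_D = k_n [V_ov · V_DS − ½ V_DS²] = 4.88 × [2.23 × 0.996 − 0.5 × 0.996²] = 8.41 mA.

Triode; I_D = 8.41 mA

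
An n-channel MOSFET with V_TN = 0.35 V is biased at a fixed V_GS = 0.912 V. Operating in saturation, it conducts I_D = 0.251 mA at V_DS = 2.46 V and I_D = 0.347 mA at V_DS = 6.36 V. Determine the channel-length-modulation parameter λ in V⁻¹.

With V_GS fixed, I_D ∝ (1 + λ V_DS) in saturation, so I_D2/I_D1 = (1 + λ V_DS2)/(1 + λ V_DS1).
0.347/0.251 = 1.382 = (1 + 6.36 λ)/(1 + 2.46 λ).
Solving: λ (I_D1 V_DS2 − I_D2 V_DS1) = I_D2 − I_D1, so λ = (0.347 − 0.251) / (0.251 × 6.36 − 0.347 × 2.46) = 0.096 / 0.743 = 0.129 V⁻¹.

λ = 0.129 V⁻¹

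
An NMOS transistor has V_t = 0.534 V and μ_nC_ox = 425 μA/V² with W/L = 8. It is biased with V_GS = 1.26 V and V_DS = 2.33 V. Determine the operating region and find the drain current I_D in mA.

k_n = μ_nC_ox · (W/L) = 3.4 mA/V².
V_ov = V_GS − V_t = 1.26 − 0.534 = 0.726 V.
Since V_DS = 2.33 V ≥ V_ov = 0.726 V, the device is in saturation.
I_D = ½ k_n V_ov² = 0.5 × 3.4 × 0.726² = 0.896 mA.

Saturation; I_D = 0.896 mA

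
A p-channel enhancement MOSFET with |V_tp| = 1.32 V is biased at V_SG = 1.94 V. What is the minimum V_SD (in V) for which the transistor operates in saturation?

V_SD,sat = 0.620 V

The boundary between triode and saturation is V_SD = V_SG − |V_tp| = V_ov.
V_ov = 1.94 − 1.32 = 0.62 V.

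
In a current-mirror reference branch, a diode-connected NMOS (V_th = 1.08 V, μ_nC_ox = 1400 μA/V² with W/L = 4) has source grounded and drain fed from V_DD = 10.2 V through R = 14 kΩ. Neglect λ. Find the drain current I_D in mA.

I_D = 0.618 mA

With gate tied to drain, V_GS = V_DS ≥ V_GS − V_th, so the device is in saturation.
k_n = μ_nC_ox · (W/L) = 5.6 mA/V².
KCL at the drain: ½ k_n (V_GS − V_th)² = (V_DD − V_GS)/R.
Let x = V_GS − 1.08. Then 39.2 x² + x − 9.12 = 0, giving x = 0.47 V (positive root), so V_GS = 1.55 V.
I_D = (V_DD − V_GS)/R = (10.2 − 1.55) / 14 = 0.618 mA.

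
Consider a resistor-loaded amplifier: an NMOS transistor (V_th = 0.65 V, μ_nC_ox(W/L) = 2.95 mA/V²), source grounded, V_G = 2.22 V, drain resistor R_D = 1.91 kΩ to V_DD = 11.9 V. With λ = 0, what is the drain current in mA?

I_D = 3.64 mA

V_GS = V_G = 2.22 V, so V_ov = 2.22 − 0.65 = 1.57 V.
Assume saturation: I_D = ½ k_n V_ov² = 0.5 × 2.95 × 1.57² = 3.64 mA, giving V_DS = V_DD − I_D R_D = 11.9 − 3.64 × 1.91 = 4.96 V.
V_DS = 4.96 V ≥ V_ov = 1.57 V, confirming saturation.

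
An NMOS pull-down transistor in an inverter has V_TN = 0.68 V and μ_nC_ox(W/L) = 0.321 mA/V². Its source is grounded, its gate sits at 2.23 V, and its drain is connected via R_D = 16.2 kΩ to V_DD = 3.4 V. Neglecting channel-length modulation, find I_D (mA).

V_GS = V_G = 2.23 V, so V_ov = 2.23 − 0.68 = 1.55 V.
Assume saturation: I_D = ½ k_n V_ov² = 0.5 × 0.321 × 1.55² = 0.386 mA, giving V_DS = V_DD − I_D R_D = 3.4 − 0.386 × 16.2 = -2.85 V.
But -2.85 V < V_ov = 1.55 V, so the device is actually in triode.
In triode I_D = k_n[V_ov V_DS − ½ V_DS²] and I_D = (V_DD − V_DS)/R_D. Equating: 2.6 V_DS² − 9.06 V_DS + 3.4 = 0, giving V_DS = 0.428 V (the root below V_ov).
I_D = (3.4 − 0.428) / 16.2 = 0.183 mA.

I_D = 0.183 mA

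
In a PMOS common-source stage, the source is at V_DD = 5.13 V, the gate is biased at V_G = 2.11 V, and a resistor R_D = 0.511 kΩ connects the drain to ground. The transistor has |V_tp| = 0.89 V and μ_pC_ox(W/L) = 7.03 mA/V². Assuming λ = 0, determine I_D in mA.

V_SG = V_DD − V_G = 5.13 − 2.11 = 3.02 V, so V_ov = 3.02 − 0.89 = 2.13 V.
Assume saturation: I_D = ½ k_p V_ov² = 0.5 × 7.03 × 2.13² = 15.9 mA, giving V_SD = V_DD − I_D R_D = 5.13 − 15.9 × 0.511 = -3.02 V.
But -3.02 V < V_ov = 2.13 V, so the device is actually in triode.
In triode I_D = k_p[V_ov V_SD − ½ V_SD²] and I_D = (V_DD − V_SD)/R_D. Equating: 1.8 V_SD² − 8.652 V_SD + 5.13 = 0, giving V_SD = 0.693 V (the root below V_ov).
I_D = (5.13 − 0.693) / 0.511 = 8.68 mA.

I_D = 8.68 mA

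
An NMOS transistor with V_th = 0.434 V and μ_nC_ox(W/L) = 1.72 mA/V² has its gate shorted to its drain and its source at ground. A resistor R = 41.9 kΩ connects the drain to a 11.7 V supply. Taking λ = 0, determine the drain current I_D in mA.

With gate tied to drain, V_GS = V_DS ≥ V_GS − V_th, so the device is in saturation.
KCL at the drain: ½ k_n (V_GS − V_th)² = (V_DD − V_GS)/R.
Let x = V_GS − 0.434. Then 36 x² + x − 11.27 = 0, giving x = 0.545 V (positive root), so V_GS = 0.979 V.
I_D = (V_DD − V_GS)/R = (11.7 − 0.979) / 41.9 = 0.256 mA.

I_D = 0.256 mA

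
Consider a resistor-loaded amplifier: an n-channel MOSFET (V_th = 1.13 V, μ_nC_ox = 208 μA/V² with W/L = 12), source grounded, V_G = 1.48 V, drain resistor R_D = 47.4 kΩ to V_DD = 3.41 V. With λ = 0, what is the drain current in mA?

I_D = 0.0700 mA

V_GS = V_G = 1.48 V, so V_ov = 1.48 − 1.13 = 0.35 V.
k_n = μ_nC_ox · (W/L) = 2.496 mA/V².
Assume saturation: I_D = ½ k_n V_ov² = 0.5 × 2.496 × 0.35² = 0.153 mA, giving V_DS = V_DD − I_D R_D = 3.41 − 0.153 × 47.4 = -3.84 V.
But -3.84 V < V_ov = 0.35 V, so the device is actually in triode.
In triode I_D = k_n[V_ov V_DS − ½ V_DS²] and I_D = (V_DD − V_DS)/R_D. Equating: 59.2 V_DS² − 42.41 V_DS + 3.41 = 0, giving V_DS = 0.0923 V (the root below V_ov).
I_D = (3.41 − 0.0923) / 47.4 = 0.07 mA.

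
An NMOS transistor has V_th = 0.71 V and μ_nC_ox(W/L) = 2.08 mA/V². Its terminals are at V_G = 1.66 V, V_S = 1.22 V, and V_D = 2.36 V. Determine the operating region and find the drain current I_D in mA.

V_GS = V_G − V_S = 1.66 − 1.22 = 0.44 V; V_DS = V_D − V_S = 2.36 − 1.22 = 1.14 V.
V_GS = 0.44 V < V_th = 0.71 V, so the transistor is in cutoff.

Cutoff; I_D = 0 mA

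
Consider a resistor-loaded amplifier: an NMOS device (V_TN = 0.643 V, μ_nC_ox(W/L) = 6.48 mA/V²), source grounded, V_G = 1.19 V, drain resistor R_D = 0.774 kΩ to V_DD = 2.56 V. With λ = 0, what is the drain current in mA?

V_GS = V_G = 1.19 V, so V_ov = 1.19 − 0.643 = 0.547 V.
Assume saturation: I_D = ½ k_n V_ov² = 0.5 × 6.48 × 0.547² = 0.969 mA, giving V_DS = V_DD − I_D R_D = 2.56 − 0.969 × 0.774 = 1.81 V.
V_DS = 1.81 V ≥ V_ov = 0.547 V, confirming saturation.

I_D = 0.969 mA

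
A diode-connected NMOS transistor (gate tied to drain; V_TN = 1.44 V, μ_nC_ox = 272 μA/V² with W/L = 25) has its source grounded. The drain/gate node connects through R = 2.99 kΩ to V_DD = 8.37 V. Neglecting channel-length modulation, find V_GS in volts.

V_GS = 2.22 V

With gate tied to drain, V_GS = V_DS ≥ V_GS − V_TN, so the device is in saturation.
k_n = μ_nC_ox · (W/L) = 6.8 mA/V².
KCL at the drain: ½ k_n (V_GS − V_TN)² = (V_DD − V_GS)/R.
Let x = V_GS − 1.44. Then 10.2 x² + x − 6.93 = 0, giving x = 0.778 V (positive root), so V_GS = 2.22 V.
I_D = (V_DD − V_GS)/R = (8.37 − 2.22) / 2.99 = 2.06 mA.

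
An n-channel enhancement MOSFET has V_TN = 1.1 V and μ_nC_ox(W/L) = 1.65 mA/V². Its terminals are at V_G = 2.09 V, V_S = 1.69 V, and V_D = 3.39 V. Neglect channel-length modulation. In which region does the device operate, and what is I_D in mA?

Cutoff; I_D = 0 mA

V_GS = V_G − V_S = 2.09 − 1.69 = 0.4 V; V_DS = V_D − V_S = 3.39 − 1.69 = 1.7 V.
V_GS = 0.4 V < V_TN = 1.1 V, so the transistor is in cutoff.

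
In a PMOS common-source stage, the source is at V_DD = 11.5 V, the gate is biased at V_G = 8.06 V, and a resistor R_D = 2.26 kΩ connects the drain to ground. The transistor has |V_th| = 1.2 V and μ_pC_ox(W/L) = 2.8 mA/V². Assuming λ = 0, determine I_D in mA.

V_SG = V_DD − V_G = 11.5 − 8.06 = 3.44 V, so V_ov = 3.44 − 1.2 = 2.24 V.
Assume saturation: I_D = ½ k_p V_ov² = 0.5 × 2.8 × 2.24² = 7.02 mA, giving V_SD = V_DD − I_D R_D = 11.5 − 7.02 × 2.26 = -4.38 V.
But -4.38 V < V_ov = 2.24 V, so the device is actually in triode.
In triode I_D = k_p[V_ov V_SD − ½ V_SD²] and I_D = (V_DD − V_SD)/R_D. Equating: 3.16 V_SD² − 15.17 V_SD + 11.5 = 0, giving V_SD = 0.943 V (the root below V_ov).
I_D = (11.5 − 0.943) / 2.26 = 4.67 mA.

I_D = 4.67 mA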